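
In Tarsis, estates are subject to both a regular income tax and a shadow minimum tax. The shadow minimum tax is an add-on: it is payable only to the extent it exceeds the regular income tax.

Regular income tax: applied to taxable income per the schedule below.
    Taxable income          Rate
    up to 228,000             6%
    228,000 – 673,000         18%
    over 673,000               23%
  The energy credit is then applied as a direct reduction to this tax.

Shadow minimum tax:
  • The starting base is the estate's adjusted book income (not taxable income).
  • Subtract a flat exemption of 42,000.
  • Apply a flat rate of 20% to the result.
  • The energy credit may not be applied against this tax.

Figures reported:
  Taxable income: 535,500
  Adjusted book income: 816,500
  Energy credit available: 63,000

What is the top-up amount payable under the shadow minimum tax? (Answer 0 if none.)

Shadow minimum tax:
  Base (adjusted book income): 816,500
  Less exemption 42,000 → base 774,500
  774,500 × 20% = 154,900

Regular income tax:
  228,000 × 6% = 13,680
  307,500 × 18% = 55,350
  → 69,030
  Less energy credit 63,000 → 6,030

Excess of shadow minimum tax over regular income tax: 154,900 − 6,030 = 148,870.

148,870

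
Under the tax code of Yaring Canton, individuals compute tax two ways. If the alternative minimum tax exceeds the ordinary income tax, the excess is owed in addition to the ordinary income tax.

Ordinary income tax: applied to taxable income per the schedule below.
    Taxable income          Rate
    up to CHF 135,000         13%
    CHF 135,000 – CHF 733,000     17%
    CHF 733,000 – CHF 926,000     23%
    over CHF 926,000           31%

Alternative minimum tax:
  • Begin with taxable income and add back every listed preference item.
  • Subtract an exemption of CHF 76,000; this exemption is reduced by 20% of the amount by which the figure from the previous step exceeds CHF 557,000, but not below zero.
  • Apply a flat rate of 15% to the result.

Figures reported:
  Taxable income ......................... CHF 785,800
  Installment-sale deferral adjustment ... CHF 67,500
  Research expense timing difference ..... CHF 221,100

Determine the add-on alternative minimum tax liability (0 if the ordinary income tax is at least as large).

Alternative minimum tax:
  Adjusted income: CHF 785,800 + CHF 67,500 + CHF 221,100 = CHF 1,074,400
  Exemption: 20% × (CHF 1,074,400 − CHF 557,000) = CHF 103,480 ≥ CHF 76,000, so the exemption is fully phased out
  Base: CHF 1,074,400 − CHF 0 = CHF 1,074,400
  CHF 1,074,400 × 15% = CHF 161,160

Ordinary income tax:
  CHF 135,000 × 13% = CHF 17,550
  CHF 598,000 × 17% = CHF 101,660
  CHF 52,800 × 23% = CHF 12,144
  → CHF 131,354

Excess of alternative minimum tax over ordinary income tax: CHF 161,160 − CHF 131,354 = CHF 29,806.

CHF 29,806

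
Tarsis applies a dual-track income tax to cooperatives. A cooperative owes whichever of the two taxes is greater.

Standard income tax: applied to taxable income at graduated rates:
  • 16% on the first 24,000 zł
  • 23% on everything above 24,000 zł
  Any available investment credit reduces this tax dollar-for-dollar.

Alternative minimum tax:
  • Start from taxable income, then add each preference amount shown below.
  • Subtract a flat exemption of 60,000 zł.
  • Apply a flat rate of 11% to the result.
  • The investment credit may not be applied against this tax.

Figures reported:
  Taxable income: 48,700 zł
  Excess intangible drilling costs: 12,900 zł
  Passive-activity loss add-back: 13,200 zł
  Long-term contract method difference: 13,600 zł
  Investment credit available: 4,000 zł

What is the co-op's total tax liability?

5,521 zł

Alternative minimum tax:
  Adjusted income: 48,700 zł + 12,900 zł + 13,200 zł + 13,600 zł = 88,400 zł
  Less exemption 60,000 zł → base 28,400 zł
  28,400 zł × 11% = 3,124 zł

Standard income tax:
  24,000 zł × 16% = 3,840 zł
  24,700 zł × 23% = 5,681 zł
  → 9,521 zł
  Less investment credit 4,000 zł → 5,521 zł

5,521 zł > 3,124 zł, so the standard income tax governs.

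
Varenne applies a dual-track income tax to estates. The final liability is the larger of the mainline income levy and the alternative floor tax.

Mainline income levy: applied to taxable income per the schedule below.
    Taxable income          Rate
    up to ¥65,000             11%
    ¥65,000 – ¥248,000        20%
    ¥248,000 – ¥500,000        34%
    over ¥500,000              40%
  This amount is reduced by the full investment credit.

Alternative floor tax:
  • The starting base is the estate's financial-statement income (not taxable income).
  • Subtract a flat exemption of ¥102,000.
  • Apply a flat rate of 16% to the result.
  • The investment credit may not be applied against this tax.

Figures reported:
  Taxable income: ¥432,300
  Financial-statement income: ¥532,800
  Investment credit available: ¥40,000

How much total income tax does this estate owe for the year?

Alternative floor tax:
  Base (financial-statement income): ¥532,800
  Less exemption ¥102,000 → base ¥430,800
  ¥430,800 × 16% = ¥68,928

Mainline income levy:
  ¥65,000 × 11% = ¥7,150
  ¥183,000 × 20% = ¥36,600
  ¥184,300 × 34% = ¥62,662
  → ¥106,412
  Less investment credit ¥40,000 → ¥66,412

¥68,928 > ¥66,412, so the alternative floor tax is the binding amount.

¥68,928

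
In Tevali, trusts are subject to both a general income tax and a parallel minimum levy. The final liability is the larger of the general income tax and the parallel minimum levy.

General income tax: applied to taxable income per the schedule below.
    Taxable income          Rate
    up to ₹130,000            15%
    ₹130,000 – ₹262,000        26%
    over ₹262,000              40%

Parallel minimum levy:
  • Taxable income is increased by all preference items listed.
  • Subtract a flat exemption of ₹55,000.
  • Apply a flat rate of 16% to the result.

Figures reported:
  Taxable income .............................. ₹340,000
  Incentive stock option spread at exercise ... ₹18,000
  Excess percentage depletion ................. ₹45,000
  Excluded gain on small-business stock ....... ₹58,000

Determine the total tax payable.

₹85,020

General income tax:
  ₹130,000 × 15% = ₹19,500
  ₹132,000 × 26% = ₹34,320
  ₹78,000 × 40% = ₹31,200
  → ₹85,020

Parallel minimum levy:
  Adjusted income: ₹340,000 + ₹18,000 + ₹45,000 + ₹58,000 = ₹461,000
  Less exemption ₹55,000 → base ₹406,000
  ₹406,000 × 16% = ₹64,960

₹85,020 > ₹64,960, so the general income tax governs.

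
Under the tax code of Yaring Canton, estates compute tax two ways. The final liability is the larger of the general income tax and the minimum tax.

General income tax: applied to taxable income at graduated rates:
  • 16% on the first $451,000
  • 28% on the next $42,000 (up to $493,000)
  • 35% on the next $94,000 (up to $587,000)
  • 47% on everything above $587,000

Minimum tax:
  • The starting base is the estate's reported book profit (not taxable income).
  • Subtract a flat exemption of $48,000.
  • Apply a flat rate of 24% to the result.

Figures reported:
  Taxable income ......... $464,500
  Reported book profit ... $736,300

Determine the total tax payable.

Minimum tax:
  Base (reported book profit): $736,300
  Less exemption $48,000 → base $688,300
  $688,300 × 24% = $165,192

General income tax:
  $451,000 × 16% = $72,160
  $13,500 × 28% = $3,780
  → $75,940

$165,192 > $75,940, so the minimum tax is the binding amount.

$165,192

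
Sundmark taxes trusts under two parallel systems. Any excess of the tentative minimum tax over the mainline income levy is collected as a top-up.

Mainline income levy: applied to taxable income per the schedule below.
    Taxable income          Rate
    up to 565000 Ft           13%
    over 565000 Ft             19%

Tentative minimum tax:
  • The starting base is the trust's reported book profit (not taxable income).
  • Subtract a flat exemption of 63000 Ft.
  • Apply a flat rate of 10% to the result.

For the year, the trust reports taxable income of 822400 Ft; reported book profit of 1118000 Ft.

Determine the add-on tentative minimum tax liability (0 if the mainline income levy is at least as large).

Mainline income levy:
  565000 Ft × 13% = 73450 Ft
  257400 Ft × 19% = 48906 Ft
  → 122356 Ft

Tentative minimum tax:
  Base (reported book profit): 1118000 Ft
  Less exemption 63000 Ft → base 1055000 Ft
  1055000 Ft × 10% = 105500 Ft

105500 Ft ≤ 122356 Ft, so no add-on is due.

0 Ft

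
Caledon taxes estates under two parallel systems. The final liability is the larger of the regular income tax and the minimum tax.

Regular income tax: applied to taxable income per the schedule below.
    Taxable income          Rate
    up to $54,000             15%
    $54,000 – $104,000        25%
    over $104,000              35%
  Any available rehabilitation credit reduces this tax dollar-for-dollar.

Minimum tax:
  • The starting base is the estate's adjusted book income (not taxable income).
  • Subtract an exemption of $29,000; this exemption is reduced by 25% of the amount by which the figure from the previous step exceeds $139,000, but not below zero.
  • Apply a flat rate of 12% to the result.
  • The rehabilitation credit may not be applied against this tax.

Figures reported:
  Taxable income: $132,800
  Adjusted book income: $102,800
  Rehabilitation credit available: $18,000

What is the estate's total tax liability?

Minimum tax:
  Base (adjusted book income): $102,800
  Exemption: $102,800 ≤ $139,000, so full $29,000 applies
  Base: $102,800 − $29,000 = $73,800
  $73,800 × 12% = $8,856

Regular income tax:
  $54,000 × 15% = $8,100
  $50,000 × 25% = $12,500
  $28,800 × 35% = $10,080
  → $30,680
  Less rehabilitation credit $18,000 → $12,680

$12,680 > $8,856, so the regular income tax governs.

$12,680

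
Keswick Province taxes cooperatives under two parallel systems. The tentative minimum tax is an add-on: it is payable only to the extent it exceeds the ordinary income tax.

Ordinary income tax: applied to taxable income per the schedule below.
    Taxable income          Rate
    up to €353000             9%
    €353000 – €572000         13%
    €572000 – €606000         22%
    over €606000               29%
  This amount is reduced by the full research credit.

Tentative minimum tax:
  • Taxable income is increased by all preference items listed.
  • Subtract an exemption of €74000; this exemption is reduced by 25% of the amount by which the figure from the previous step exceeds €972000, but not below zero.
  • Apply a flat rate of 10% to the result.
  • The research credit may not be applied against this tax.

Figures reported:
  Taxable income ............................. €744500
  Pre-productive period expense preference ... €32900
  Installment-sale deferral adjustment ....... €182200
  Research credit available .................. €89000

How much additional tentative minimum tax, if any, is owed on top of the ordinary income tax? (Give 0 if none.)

€69675

Ordinary income tax:
  €353000 × 9% = €31770
  €219000 × 13% = €28470
  €34000 × 22% = €7480
  €138500 × 29% = €40165
  → €107885
  Less research credit €89000 → €18885

Tentative minimum tax:
  Adjusted income: €744500 + €32900 + €182200 = €959600
  Exemption: €959600 ≤ €972000, so full €74000 applies
  Base: €959600 − €74000 = €885600
  €885600 × 10% = €88560

Excess of tentative minimum tax over ordinary income tax: €88560 − €18885 = €69675.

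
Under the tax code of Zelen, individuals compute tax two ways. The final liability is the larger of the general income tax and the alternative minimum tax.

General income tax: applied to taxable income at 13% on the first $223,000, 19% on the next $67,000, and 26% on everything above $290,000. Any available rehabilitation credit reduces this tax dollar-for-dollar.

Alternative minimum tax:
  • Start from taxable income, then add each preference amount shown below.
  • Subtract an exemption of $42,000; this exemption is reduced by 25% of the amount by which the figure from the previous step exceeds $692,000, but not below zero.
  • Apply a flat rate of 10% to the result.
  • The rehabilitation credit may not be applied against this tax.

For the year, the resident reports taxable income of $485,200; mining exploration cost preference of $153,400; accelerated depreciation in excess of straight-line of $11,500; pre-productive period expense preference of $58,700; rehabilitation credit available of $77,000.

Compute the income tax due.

Alternative minimum tax:
  Adjusted income: $485,200 + $153,400 + $11,500 + $58,700 = $708,800
  Exemption: $42,000 − 25% × ($708,800 − $692,000) = $42,000 − $4,200 = $37,800
  Base: $708,800 − $37,800 = $671,000
  $671,000 × 10% = $67,100

General income tax:
  $223,000 × 13% = $28,990
  $67,000 × 19% = $12,730
  $195,200 × 26% = $50,752
  → $92,472
  Less rehabilitation credit $77,000 → $15,472

$67,100 > $15,472, so the alternative minimum tax is the binding amount.

$67,100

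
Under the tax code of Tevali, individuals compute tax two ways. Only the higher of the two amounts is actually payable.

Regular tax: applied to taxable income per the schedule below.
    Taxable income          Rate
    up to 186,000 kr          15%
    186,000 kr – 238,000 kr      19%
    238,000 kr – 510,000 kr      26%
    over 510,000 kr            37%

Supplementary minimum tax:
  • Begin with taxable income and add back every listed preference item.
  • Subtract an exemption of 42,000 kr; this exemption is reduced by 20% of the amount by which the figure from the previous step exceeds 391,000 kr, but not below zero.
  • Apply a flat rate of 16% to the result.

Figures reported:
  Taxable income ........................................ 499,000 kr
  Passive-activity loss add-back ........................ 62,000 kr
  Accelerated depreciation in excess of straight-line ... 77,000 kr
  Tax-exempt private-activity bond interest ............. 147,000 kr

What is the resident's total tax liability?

Supplementary minimum tax:
  Adjusted income: 499,000 kr + 62,000 kr + 77,000 kr + 147,000 kr = 785,000 kr
  Exemption: 20% × (785,000 kr − 391,000 kr) = 78,800 kr ≥ 42,000 kr, so the exemption is fully phased out
  Base: 785,000 kr − 0 kr = 785,000 kr
  785,000 kr × 16% = 125,600 kr

Regular tax:
  186,000 kr × 15% = 27,900 kr
  52,000 kr × 19% = 9,880 kr
  261,000 kr × 26% = 67,860 kr
  → 105,640 kr

125,600 kr > 105,640 kr, so the supplementary minimum tax is the binding amount.

125,600 kr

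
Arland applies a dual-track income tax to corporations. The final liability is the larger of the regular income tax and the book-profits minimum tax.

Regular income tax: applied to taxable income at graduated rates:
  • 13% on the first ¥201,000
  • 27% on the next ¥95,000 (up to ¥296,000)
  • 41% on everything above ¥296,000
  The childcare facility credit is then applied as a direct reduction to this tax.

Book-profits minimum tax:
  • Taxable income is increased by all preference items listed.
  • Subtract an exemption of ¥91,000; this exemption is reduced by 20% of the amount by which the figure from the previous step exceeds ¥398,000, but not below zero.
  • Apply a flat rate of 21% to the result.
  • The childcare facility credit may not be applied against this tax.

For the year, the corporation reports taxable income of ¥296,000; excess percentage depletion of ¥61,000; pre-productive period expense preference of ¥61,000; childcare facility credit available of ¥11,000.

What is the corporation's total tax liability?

¥69,510

Regular income tax:
  ¥201,000 × 13% = ¥26,130
  ¥95,000 × 27% = ¥25,650
  → ¥51,780
  Less childcare facility credit ¥11,000 → ¥40,780

Book-profits minimum tax:
  Adjusted income: ¥296,000 + ¥61,000 + ¥61,000 = ¥418,000
  Exemption: ¥91,000 − 20% × (¥418,000 − ¥398,000) = ¥91,000 − ¥4,000 = ¥87,000
  Base: ¥418,000 − ¥87,000 = ¥331,000
  ¥331,000 × 21% = ¥69,510

¥69,510 > ¥40,780, so the book-profits minimum tax is the binding amount.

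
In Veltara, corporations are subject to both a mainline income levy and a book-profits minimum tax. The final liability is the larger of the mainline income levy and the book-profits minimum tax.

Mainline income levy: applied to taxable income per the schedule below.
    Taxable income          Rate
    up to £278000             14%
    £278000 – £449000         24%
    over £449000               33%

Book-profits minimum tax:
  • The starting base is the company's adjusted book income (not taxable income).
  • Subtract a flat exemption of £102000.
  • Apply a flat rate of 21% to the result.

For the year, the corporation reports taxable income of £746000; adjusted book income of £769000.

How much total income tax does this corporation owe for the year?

Mainline income levy:
  £278000 × 14% = £38920
  £171000 × 24% = £41040
  £297000 × 33% = £98010
  → £177970

Book-profits minimum tax:
  Base (adjusted book income): £769000
  Less exemption £102000 → base £667000
  £667000 × 21% = £140070

£177970 > £140070, so the mainline income levy governs.

£177970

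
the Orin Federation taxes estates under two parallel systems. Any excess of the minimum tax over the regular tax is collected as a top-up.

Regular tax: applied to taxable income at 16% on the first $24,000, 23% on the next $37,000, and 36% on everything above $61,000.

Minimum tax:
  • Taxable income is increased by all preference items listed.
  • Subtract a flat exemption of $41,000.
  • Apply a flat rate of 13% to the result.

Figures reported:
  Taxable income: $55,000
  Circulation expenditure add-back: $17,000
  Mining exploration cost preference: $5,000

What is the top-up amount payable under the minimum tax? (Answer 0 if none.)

$0

Regular tax:
  $24,000 × 16% = $3,840
  $31,000 × 23% = $7,130
  → $10,970

Minimum tax:
  Adjusted income: $55,000 + $17,000 + $5,000 = $77,000
  Less exemption $41,000 → base $36,000
  $36,000 × 13% = $4,680

$4,680 ≤ $10,970, so no add-on is due.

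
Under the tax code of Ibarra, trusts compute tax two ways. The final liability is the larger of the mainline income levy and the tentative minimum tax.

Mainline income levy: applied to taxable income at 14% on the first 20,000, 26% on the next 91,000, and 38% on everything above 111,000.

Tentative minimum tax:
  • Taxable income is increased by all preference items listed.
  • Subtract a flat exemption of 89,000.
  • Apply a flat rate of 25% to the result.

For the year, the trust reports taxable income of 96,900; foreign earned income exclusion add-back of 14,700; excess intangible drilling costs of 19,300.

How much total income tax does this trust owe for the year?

22,794

Tentative minimum tax:
  Adjusted income: 96,900 + 14,700 + 19,300 = 130,900
  Less exemption 89,000 → base 41,900
  41,900 × 25% = 10,475

Mainline income levy:
  20,000 × 14% = 2,800
  76,900 × 26% = 19,994
  → 22,794

22,794 > 10,475, so the mainline income levy governs.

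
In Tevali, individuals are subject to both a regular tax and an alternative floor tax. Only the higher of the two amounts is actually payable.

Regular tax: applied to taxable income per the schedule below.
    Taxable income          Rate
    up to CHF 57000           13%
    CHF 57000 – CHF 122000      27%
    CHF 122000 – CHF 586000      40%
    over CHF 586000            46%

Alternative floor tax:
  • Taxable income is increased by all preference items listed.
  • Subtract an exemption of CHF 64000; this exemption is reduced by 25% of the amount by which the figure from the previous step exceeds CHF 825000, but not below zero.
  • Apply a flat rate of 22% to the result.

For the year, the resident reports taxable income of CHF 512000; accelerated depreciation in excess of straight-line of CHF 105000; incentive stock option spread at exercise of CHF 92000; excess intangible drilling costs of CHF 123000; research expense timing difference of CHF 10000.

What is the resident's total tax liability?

Regular tax:
  CHF 57000 × 13% = CHF 7410
  CHF 65000 × 27% = CHF 17550
  CHF 390000 × 40% = CHF 156000
  → CHF 180960

Alternative floor tax:
  Adjusted income: CHF 512000 + CHF 105000 + CHF 92000 + CHF 123000 + CHF 10000 = CHF 842000
  Exemption: CHF 64000 − 25% × (CHF 842000 − CHF 825000) = CHF 64000 − CHF 4250 = CHF 59750
  Base: CHF 842000 − CHF 59750 = CHF 782250
  CHF 782250 × 22% = CHF 172095

CHF 180960 > CHF 172095, so the regular tax governs.

CHF 180960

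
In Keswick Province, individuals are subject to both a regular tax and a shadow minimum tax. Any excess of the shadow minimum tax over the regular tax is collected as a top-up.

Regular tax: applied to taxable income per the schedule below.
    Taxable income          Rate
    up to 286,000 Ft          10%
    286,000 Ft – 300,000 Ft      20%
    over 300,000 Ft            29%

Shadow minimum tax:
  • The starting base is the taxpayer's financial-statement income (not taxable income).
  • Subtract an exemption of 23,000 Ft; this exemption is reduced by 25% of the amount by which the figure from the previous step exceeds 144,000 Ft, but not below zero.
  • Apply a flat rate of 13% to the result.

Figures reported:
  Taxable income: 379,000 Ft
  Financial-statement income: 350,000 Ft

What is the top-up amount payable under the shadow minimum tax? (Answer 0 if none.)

0 Ft

Shadow minimum tax:
  Base (financial-statement income): 350,000 Ft
  Exemption: 25% × (350,000 Ft − 144,000 Ft) = 51,500 Ft ≥ 23,000 Ft, so the exemption is fully phased out
  Base: 350,000 Ft − 0 Ft = 350,000 Ft
  350,000 Ft × 13% = 45,500 Ft

Regular tax:
  286,000 Ft × 10% = 28,600 Ft
  14,000 Ft × 20% = 2,800 Ft
  79,000 Ft × 29% = 22,910 Ft
  → 54,310 Ft

45,500 Ft ≤ 54,310 Ft, so no add-on is due.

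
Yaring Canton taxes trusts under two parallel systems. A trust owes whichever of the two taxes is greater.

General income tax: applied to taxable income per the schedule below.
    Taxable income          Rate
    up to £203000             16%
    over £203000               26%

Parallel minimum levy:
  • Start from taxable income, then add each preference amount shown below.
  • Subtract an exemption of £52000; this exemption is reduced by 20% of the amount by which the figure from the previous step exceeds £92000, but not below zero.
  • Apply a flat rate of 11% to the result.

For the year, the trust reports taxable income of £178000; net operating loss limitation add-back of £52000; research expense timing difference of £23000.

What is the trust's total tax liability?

£28480

General income tax:
  £178000 × 16% = £28480

Parallel minimum levy:
  Adjusted income: £178000 + £52000 + £23000 = £253000
  Exemption: £52000 − 20% × (£253000 − £92000) = £52000 − £32200 = £19800
  Base: £253000 − £19800 = £233200
  £233200 × 11% = £25652

£28480 > £25652, so the general income tax governs.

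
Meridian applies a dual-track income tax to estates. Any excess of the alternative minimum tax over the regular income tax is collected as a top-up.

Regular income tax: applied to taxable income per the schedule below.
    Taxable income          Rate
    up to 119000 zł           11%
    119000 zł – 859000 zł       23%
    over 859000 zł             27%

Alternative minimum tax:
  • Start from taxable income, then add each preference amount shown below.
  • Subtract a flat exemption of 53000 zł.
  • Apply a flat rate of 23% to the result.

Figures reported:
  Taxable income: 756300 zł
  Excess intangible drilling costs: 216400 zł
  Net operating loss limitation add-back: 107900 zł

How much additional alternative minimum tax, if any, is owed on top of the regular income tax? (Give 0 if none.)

Regular income tax:
  119000 zł × 11% = 13090 zł
  637300 zł × 23% = 146579 zł
  → 159669 zł

Alternative minimum tax:
  Adjusted income: 756300 zł + 216400 zł + 107900 zł = 1080600 zł
  Less exemption 53000 zł → base 1027600 zł
  1027600 zł × 23% = 236348 zł

Excess of alternative minimum tax over regular income tax: 236348 zł − 159669 zł = 76679 zł.

76679 zł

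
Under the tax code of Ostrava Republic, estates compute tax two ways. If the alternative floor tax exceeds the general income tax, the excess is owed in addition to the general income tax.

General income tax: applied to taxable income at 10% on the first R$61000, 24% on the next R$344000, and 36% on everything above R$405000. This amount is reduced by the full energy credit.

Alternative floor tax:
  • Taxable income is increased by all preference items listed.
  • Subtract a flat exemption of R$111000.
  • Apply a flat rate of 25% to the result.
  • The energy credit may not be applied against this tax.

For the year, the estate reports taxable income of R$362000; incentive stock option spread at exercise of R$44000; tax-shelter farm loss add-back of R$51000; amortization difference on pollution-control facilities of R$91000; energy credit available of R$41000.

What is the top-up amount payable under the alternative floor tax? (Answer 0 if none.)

R$71910

General income tax:
  R$61000 × 10% = R$6100
  R$301000 × 24% = R$72240
  → R$78340
  Less energy credit R$41000 → R$37340

Alternative floor tax:
  Adjusted income: R$362000 + R$44000 + R$51000 + R$91000 = R$548000
  Less exemption R$111000 → base R$437000
  R$437000 × 25% = R$109250

Excess of alternative floor tax over general income tax: R$109250 − R$37340 = R$71910.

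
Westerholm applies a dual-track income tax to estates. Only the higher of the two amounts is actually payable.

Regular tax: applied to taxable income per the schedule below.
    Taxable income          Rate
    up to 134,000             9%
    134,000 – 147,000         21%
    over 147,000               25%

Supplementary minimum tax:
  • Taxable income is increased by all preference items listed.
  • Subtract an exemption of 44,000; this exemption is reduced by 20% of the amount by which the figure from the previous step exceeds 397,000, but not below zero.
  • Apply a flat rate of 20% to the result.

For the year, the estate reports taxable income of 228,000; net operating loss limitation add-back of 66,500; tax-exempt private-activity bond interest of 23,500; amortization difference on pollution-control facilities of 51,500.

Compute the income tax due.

65,100

Regular tax:
  134,000 × 9% = 12,060
  13,000 × 21% = 2,730
  81,000 × 25% = 20,250
  → 35,040

Supplementary minimum tax:
  Adjusted income: 228,000 + 66,500 + 23,500 + 51,500 = 369,500
  Exemption: 369,500 ≤ 397,000, so full 44,000 applies
  Base: 369,500 − 44,000 = 325,500
  325,500 × 20% = 65,100

65,100 > 35,040, so the supplementary minimum tax is the binding amount.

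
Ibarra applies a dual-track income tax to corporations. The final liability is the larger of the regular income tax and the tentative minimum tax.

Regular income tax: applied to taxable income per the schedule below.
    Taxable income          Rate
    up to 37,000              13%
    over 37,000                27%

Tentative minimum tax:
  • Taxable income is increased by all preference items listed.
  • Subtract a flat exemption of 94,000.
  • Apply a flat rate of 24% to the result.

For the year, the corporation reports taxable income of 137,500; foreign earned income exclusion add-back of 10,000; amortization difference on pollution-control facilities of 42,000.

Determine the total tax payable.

Regular income tax:
  37,000 × 13% = 4,810
  100,500 × 27% = 27,135
  → 31,945

Tentative minimum tax:
  Adjusted income: 137,500 + 10,000 + 42,000 = 189,500
  Less exemption 94,000 → base 95,500
  95,500 × 24% = 22,920

31,945 > 22,920, so the regular income tax governs.

31,945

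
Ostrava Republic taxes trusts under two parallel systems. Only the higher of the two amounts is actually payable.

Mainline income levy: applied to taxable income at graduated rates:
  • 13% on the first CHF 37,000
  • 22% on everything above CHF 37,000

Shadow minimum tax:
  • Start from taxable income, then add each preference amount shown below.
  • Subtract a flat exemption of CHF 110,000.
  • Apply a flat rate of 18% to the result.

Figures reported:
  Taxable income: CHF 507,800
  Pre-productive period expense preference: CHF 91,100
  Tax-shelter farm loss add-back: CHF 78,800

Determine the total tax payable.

CHF 108,386

Shadow minimum tax:
  Adjusted income: CHF 507,800 + CHF 91,100 + CHF 78,800 = CHF 677,700
  Less exemption CHF 110,000 → base CHF 567,700
  CHF 567,700 × 18% = CHF 102,186

Mainline income levy:
  CHF 37,000 × 13% = CHF 4,810
  CHF 470,800 × 22% = CHF 103,576
  → CHF 108,386

CHF 108,386 > CHF 102,186, so the mainline income levy governs.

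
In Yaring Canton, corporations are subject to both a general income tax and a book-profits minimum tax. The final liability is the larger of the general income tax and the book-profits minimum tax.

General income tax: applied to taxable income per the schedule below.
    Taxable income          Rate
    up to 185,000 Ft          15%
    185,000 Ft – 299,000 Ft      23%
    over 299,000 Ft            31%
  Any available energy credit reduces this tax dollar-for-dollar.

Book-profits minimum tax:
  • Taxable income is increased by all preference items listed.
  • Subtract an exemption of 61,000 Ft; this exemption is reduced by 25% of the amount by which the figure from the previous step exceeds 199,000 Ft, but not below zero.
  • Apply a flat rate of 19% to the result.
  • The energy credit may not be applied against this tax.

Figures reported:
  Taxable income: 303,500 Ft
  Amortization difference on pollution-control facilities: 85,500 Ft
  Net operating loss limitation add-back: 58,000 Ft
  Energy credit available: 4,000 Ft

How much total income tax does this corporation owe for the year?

Book-profits minimum tax:
  Adjusted income: 303,500 Ft + 85,500 Ft + 58,000 Ft = 447,000 Ft
  Exemption: 25% × (447,000 Ft − 199,000 Ft) = 62,000 Ft ≥ 61,000 Ft, so the exemption is fully phased out
  Base: 447,000 Ft − 0 Ft = 447,000 Ft
  447,000 Ft × 19% = 84,930 Ft

General income tax:
  185,000 Ft × 15% = 27,750 Ft
  114,000 Ft × 23% = 26,220 Ft
  4,500 Ft × 31% = 1,395 Ft
  → 55,365 Ft
  Less energy credit 4,000 Ft → 51,365 Ft

84,930 Ft > 51,365 Ft, so the book-profits minimum tax is the binding amount.

84,930 Ft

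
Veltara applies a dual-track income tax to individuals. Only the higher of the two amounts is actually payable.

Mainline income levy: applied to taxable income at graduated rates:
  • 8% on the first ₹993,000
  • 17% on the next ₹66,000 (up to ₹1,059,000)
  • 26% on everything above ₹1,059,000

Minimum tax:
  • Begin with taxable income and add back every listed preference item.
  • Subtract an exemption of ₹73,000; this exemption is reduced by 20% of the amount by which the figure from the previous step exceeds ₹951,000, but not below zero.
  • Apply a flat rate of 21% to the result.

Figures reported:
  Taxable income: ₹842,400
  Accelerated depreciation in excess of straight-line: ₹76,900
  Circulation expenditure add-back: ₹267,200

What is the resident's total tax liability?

₹243,726

Mainline income levy:
  ₹842,400 × 8% = ₹67,392

Minimum tax:
  Adjusted income: ₹842,400 + ₹76,900 + ₹267,200 = ₹1,186,500
  Exemption: ₹73,000 − 20% × (₹1,186,500 − ₹951,000) = ₹73,000 − ₹47,100 = ₹25,900
  Base: ₹1,186,500 − ₹25,900 = ₹1,160,600
  ₹1,160,600 × 21% = ₹243,726

₹243,726 > ₹67,392, so the minimum tax is the binding amount.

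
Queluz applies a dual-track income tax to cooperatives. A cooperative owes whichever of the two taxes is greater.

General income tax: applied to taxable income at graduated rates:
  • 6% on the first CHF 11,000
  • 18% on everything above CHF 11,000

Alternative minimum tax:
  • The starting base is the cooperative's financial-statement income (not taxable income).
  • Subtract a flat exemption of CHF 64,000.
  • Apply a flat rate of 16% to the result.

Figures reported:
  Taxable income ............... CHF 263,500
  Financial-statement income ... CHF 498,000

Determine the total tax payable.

General income tax:
  CHF 11,000 × 6% = CHF 660
  CHF 252,500 × 18% = CHF 45,450
  → CHF 46,110

Alternative minimum tax:
  Base (financial-statement income): CHF 498,000
  Less exemption CHF 64,000 → base CHF 434,000
  CHF 434,000 × 16% = CHF 69,440

CHF 69,440 > CHF 46,110, so the alternative minimum tax is the binding amount.

CHF 69,440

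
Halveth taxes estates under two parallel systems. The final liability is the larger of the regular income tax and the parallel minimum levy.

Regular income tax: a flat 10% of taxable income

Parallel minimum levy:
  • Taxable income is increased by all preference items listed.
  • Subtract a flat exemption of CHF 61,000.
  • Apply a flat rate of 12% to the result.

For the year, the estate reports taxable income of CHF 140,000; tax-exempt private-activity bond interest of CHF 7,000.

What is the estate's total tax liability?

CHF 14,000

Regular income tax:
  CHF 140,000 × 10% = CHF 14,000

Parallel minimum levy:
  Adjusted income: CHF 140,000 + CHF 7,000 = CHF 147,000
  Less exemption CHF 61,000 → base CHF 86,000
  CHF 86,000 × 12% = CHF 10,320

CHF 14,000 > CHF 10,320, so the regular income tax governs.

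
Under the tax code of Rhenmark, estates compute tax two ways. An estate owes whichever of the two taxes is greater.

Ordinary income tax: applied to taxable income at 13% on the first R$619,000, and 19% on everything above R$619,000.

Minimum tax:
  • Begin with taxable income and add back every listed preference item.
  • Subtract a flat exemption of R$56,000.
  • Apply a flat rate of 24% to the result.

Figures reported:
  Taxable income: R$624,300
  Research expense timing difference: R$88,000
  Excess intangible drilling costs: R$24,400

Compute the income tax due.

Ordinary income tax:
  R$619,000 × 13% = R$80,470
  R$5,300 × 19% = R$1,007
  → R$81,477

Minimum tax:
  Adjusted income: R$624,300 + R$88,000 + R$24,400 = R$736,700
  Less exemption R$56,000 → base R$680,700
  R$680,700 × 24% = R$163,368

R$163,368 > R$81,477, so the minimum tax is the binding amount.

R$163,368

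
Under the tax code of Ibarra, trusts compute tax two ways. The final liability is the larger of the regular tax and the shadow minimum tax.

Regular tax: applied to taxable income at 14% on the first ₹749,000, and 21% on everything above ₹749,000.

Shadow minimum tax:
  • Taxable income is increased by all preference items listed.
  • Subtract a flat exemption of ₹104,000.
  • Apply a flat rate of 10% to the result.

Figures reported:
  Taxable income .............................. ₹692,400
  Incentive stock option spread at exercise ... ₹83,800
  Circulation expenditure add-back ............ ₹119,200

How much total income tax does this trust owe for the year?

Regular tax:
  ₹692,400 × 14% = ₹96,936

Shadow minimum tax:
  Adjusted income: ₹692,400 + ₹83,800 + ₹119,200 = ₹895,400
  Less exemption ₹104,000 → base ₹791,400
  ₹791,400 × 10% = ₹79,140

₹96,936 > ₹79,140, so the regular tax governs.

₹96,936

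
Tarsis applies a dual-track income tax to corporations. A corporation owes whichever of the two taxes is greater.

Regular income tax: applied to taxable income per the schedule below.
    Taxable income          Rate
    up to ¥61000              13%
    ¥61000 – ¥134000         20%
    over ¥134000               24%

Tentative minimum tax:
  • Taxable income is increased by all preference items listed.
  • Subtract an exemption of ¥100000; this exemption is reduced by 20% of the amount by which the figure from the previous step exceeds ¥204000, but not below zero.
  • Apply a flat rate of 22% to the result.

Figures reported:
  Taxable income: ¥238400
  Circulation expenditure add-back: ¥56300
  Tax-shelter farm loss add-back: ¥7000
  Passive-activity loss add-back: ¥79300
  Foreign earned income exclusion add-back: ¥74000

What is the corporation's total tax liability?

Regular income tax:
  ¥61000 × 13% = ¥7930
  ¥73000 × 20% = ¥14600
  ¥104400 × 24% = ¥25056
  → ¥47586

Tentative minimum tax:
  Adjusted income: ¥238400 + ¥56300 + ¥7000 + ¥79300 + ¥74000 = ¥455000
  Exemption: ¥100000 − 20% × (¥455000 − ¥204000) = ¥100000 − ¥50200 = ¥49800
  Base: ¥455000 − ¥49800 = ¥405200
  ¥405200 × 22% = ¥89144

¥89144 > ¥47586, so the tentative minimum tax is the binding amount.

¥89144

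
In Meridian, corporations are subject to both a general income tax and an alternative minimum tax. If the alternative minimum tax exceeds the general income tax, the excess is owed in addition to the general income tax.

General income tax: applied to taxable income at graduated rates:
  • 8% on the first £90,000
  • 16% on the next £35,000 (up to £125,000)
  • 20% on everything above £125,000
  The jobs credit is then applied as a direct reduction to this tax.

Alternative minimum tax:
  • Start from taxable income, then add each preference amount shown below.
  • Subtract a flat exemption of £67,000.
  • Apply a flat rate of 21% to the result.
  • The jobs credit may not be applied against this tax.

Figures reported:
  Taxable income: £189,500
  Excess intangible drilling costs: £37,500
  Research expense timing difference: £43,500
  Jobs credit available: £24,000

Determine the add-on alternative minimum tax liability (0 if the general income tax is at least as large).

£41,035

Alternative minimum tax:
  Adjusted income: £189,500 + £37,500 + £43,500 = £270,500
  Less exemption £67,000 → base £203,500
  £203,500 × 21% = £42,735

General income tax:
  £90,000 × 8% = £7,200
  £35,000 × 16% = £5,600
  £64,500 × 20% = £12,900
  → £25,700
  Less jobs credit £24,000 → £1,700

Excess of alternative minimum tax over general income tax: £42,735 − £1,700 = £41,035.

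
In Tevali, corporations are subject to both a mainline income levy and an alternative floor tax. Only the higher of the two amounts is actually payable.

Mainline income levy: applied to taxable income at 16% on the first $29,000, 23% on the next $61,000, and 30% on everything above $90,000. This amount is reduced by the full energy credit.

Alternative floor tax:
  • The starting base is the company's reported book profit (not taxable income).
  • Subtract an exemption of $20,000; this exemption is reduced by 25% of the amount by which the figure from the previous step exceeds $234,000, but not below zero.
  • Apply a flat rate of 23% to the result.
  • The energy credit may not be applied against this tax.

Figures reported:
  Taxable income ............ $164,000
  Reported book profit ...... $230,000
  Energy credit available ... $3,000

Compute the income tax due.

Alternative floor tax:
  Base (reported book profit): $230,000
  Exemption: $230,000 ≤ $234,000, so full $20,000 applies
  Base: $230,000 − $20,000 = $210,000
  $210,000 × 23% = $48,300

Mainline income levy:
  $29,000 × 16% = $4,640
  $61,000 × 23% = $14,030
  $74,000 × 30% = $22,200
  → $40,870
  Less energy credit $3,000 → $37,870

$48,300 > $37,870, so the alternative floor tax is the binding amount.

$48,300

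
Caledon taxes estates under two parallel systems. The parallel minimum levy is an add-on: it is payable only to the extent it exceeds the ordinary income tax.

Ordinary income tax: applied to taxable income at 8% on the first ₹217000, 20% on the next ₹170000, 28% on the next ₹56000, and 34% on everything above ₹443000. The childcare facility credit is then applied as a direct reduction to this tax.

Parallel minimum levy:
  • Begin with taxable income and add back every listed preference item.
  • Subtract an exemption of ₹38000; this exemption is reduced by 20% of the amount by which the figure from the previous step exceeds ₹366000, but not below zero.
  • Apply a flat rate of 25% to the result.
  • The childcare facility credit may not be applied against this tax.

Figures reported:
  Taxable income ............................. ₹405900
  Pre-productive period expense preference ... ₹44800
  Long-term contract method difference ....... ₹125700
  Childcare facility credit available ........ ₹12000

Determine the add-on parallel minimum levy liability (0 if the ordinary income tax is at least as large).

Parallel minimum levy:
  Adjusted income: ₹405900 + ₹44800 + ₹125700 = ₹576400
  Exemption: 20% × (₹576400 − ₹366000) = ₹42080 ≥ ₹38000, so the exemption is fully phased out
  Base: ₹576400 − ₹0 = ₹576400
  ₹576400 × 25% = ₹144100

Ordinary income tax:
  ₹217000 × 8% = ₹17360
  ₹170000 × 20% = ₹34000
  ₹18900 × 28% = ₹5292
  → ₹56652
  Less childcare facility credit ₹12000 → ₹44652

Excess of parallel minimum levy over ordinary income tax: ₹144100 − ₹44652 = ₹99448.

₹99448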